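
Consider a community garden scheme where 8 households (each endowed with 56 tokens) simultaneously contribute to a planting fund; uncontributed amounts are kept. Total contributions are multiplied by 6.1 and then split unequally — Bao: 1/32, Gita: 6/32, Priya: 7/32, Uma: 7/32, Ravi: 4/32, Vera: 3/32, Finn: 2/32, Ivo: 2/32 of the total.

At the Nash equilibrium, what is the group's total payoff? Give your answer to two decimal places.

1304.80 tokens

Player j's private return per contributed unit is 6.1 × (j's share). Contributing is weakly dominant for j when that share is at least 1/6.1 = 0.1639, and contributing 0 is dominant otherwise.
Gita, Priya and Uma clear that bar, contributing 56 each; the remaining 5 contribute 0. Total contributed: 168.
The planting fund pays out 6.1 × 168 = 1024.80 in total (split across the unequal shares, but the aggregate is all that matters for the group sum).
The 5 free-riders keep 56 each, adding 280. Group total = 280 + 1024.80 = 1304.80.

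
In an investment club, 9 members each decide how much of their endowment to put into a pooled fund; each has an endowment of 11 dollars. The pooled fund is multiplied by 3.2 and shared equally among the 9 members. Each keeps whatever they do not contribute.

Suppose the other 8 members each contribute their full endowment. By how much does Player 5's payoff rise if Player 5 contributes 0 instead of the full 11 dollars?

7.09 dollars

Switching from a contribution of 11 to 0 lets Player 5 keep an extra 11 dollars, but lowers the pooled fund by 11, which costs Player 5 their own share of that drop: 3.2/9 × 11 = 3.91.
Net gain = 11 − 3.91 = 7.09. The private return per contributed unit (0.3556) is below 1, so free-riding is indeed the best response regardless of what the others do.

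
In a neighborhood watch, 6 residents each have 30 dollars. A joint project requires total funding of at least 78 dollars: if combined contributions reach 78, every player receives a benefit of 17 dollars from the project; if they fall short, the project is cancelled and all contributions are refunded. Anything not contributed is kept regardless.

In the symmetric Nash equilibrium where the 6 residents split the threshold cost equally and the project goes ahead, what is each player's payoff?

34 dollars

Equal share of the threshold: 78/6 = 13.
At this profile no one gains by cutting their contribution: any cut drops the total below 78, the project is cancelled, contributions are refunded, and the deviator ends with 30, which is less than 30 − 13 + 17 = 34. Contributing more than 13 just wastes the excess. So contributing exactly 13 is a best response.
Each player's payoff: 30 − 13 + 17 = 34.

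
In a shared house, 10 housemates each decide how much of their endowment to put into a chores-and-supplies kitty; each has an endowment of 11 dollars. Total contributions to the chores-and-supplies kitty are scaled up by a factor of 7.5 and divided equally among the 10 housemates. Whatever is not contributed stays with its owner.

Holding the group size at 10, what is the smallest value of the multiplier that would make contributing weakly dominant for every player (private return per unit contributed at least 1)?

A contributed unit returns (multiplier)/10 to its contributor.
This reaches 1 exactly when the multiplier is 10.

10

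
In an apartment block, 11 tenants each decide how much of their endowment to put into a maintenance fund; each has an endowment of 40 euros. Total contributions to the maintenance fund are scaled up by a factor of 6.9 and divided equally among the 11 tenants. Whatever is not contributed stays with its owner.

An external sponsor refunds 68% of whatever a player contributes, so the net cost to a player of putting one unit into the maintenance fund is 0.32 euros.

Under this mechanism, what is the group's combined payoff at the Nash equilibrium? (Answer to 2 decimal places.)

3335.20 euros

The effective private return per unit is now (6.9/11) / 0.32 = 1.9602 > 1, so every player's dominant strategy flips to full contribution.
So the Nash equilibrium is full contribution by all 11; the group earns 11 × (40 × 0.68 + 6.9 × 40) = 3335.20.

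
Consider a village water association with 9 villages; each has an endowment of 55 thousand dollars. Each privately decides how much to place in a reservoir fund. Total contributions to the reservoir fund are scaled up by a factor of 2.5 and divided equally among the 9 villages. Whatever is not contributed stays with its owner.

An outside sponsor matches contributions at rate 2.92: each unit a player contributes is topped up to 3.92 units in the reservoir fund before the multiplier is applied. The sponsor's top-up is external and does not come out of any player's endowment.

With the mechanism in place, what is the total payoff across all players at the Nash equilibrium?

4851.00 thousand dollars

The effective private return per unit is now 2.5 × 3.92 / 9 = 1.0889 > 1, so every player's dominant strategy flips to full contribution.
So the Nash equilibrium is full contribution by all 9; the group earns 2.5 × 3.92 × 495 = 4851.00.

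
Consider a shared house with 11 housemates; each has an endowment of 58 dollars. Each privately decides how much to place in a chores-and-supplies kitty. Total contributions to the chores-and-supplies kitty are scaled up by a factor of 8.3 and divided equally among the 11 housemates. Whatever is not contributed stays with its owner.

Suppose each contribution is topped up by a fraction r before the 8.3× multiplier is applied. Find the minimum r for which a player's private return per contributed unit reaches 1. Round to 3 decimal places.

0.325

With matching at rate r, one contributed unit becomes (1 + r) in the chores-and-supplies kitty and returns 8.3 × (1 + r) / 11 to the contributor.
Setting this equal to 1: 1 + r = 11/8.3 = 1.3253.
So the minimum matching rate is r = 1.3253 − 1 = 0.325.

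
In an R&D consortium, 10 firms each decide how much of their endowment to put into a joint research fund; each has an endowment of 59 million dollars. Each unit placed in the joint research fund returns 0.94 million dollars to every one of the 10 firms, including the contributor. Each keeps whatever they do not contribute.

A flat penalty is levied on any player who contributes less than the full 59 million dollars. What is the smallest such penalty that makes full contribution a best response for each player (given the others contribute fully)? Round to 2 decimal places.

Given the others contribute fully, the best deviation is to contribute 0 (any partial contribution still incurs the fine and gives up units whose private return 0.94 is below 1).
Deviating from 59 to 0 saves 59 million dollars but forfeits the deviator's share of the drop in the joint research fund: 0.94 × 59 = 55.46.
So the deviation gain is 59 − 55.46 = 3.54, and the fine must be at least 3.54 million dollars to wipe it out.

3.54 million dollars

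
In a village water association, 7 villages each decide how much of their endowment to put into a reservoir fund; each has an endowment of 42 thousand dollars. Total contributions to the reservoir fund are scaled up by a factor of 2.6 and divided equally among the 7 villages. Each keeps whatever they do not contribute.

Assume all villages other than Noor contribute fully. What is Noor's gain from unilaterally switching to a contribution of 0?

26.40 thousand dollars

Switching from a contribution of 42 to 0 lets Noor keep an extra 42 thousand dollars, but lowers the reservoir fund by 42, which costs Noor their own share of that drop: 2.6/7 × 42 = 15.60.
Net gain = 42 − 15.60 = 26.40. The private return per contributed unit (0.3714) is below 1, so free-riding is indeed the best response regardless of what the others do.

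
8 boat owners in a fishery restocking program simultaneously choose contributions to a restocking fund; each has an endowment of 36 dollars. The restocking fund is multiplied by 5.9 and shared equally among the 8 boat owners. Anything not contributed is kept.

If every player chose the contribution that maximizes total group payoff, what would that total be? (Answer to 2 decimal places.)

1699.20 dollars

Each contributed unit returns 5.900 to the group as a whole (0.7375 to each of 8 players), which exceeds 1, so the social optimum is full contribution: group total = 5.900 × 288 = 1699.20.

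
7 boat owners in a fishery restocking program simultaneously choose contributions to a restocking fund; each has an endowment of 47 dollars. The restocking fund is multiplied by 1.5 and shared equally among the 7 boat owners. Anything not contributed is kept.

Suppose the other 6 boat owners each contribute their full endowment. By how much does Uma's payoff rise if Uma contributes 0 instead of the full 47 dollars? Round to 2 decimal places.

36.93 dollars

Switching from a contribution of 47 to 0 lets Uma keep an extra 47 dollars, but lowers the restocking fund by 47, which costs Uma their own share of that drop: 1.5/7 × 47 = 10.07.
Net gain = 47 − 10.07 = 36.93. The private return per contributed unit (0.2143) is below 1, so free-riding is indeed the best response regardless of what the others do.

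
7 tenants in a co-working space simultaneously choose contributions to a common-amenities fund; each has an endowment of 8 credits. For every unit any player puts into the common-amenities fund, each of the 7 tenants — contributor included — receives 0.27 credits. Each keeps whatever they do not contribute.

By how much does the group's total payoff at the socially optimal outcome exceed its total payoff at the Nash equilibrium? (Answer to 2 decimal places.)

The private return per contributed unit is 0.27 < 1, so contributing 0 is dominant for every player. At the Nash equilibrium everyone keeps their 8, and the group total is 7 × 8 = 56.
Each contributed unit returns 1.890 to the group as a whole (0.27 to each of 7 players), which exceeds 1, so the social optimum is full contribution: group total = 1.890 × 56 = 105.84.
Efficiency loss = 105.84 − 56 = 49.84.

49.84 credits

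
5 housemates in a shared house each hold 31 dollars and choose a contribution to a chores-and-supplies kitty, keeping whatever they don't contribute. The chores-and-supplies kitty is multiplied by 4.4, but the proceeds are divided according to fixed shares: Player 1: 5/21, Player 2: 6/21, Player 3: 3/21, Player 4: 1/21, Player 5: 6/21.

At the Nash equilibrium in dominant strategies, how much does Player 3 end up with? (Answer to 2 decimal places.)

89.46 dollars

Player j's private return per contributed unit is 4.4 × (j's share). Contributing is weakly dominant for j when that share is at least 1/4.4 = 0.2273, and contributing 0 is dominant otherwise.
The shares above 0.2273 belong to Player 1, Player 2 and Player 5, contributing 31 each; the remaining 2 contribute 0. Total contributed: 93.
Player 3 keeps 31 and receives 4.4 × 93 × 3/21 = 58.46 from the chores-and-supplies kitty, for a payoff of 89.46.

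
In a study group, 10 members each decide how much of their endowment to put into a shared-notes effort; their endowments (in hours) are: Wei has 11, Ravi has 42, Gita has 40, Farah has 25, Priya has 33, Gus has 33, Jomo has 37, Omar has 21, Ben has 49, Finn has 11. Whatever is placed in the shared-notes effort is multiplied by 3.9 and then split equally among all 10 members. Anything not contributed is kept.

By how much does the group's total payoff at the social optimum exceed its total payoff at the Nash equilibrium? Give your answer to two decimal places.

875.80 hours

The private return per contributed unit is 3.9/10 = 0.3900 < 1 for every player regardless of endowment, so the Nash equilibrium is zero contribution and the group total is Σ E_j = 11 + 42 + 40 + 25 + 33 + 33 + 37 + 21 + 49 + 11 = 302.
Each contributed unit returns 3.900 to the group, so the social optimum is full contribution by everyone: group total = 3.900 × 302 = 1177.80.
Efficiency loss = (3.900 − 1) × 302 = 875.80.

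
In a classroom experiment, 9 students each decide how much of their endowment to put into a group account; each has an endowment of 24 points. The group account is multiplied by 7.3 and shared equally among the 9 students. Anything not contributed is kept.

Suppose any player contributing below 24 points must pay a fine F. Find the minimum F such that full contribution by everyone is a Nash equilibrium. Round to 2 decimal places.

Given the others contribute fully, the best deviation is to contribute 0 (any partial contribution still incurs the fine and gives up units whose private return 0.8111 is below 1).
Deviating from 24 to 0 saves 24 points but forfeits the deviator's share of the drop in the group account: 7.3/9 × 24 = 19.47.
So the deviation gain is 24 − 19.47 = 4.53, and the fine must be at least 4.53 points to wipe it out.

4.53 points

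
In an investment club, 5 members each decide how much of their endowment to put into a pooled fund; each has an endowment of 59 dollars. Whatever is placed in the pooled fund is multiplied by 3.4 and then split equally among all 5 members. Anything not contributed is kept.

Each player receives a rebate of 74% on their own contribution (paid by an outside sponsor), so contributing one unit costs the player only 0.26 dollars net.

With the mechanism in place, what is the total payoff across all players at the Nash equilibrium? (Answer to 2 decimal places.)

1221.30 dollars

With the mechanism, a contributed unit returns (3.4/5) / 0.26 = 2.6154 per unit of net cost to the contributor — now above 1 — so contributing fully is weakly dominant for every player.
At the Nash equilibrium everyone contributes 59. Group total payoff = 5 × (59 × 0.74 + 3.4 × 59) = 1221.30.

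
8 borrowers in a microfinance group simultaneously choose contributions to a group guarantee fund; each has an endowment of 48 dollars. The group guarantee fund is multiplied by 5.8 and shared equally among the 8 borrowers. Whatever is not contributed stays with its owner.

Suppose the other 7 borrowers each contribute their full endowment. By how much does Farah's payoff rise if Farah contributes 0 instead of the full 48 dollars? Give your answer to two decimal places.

Switching from a contribution of 48 to 0 lets Farah keep an extra 48 dollars, but lowers the group guarantee fund by 48, which costs Farah their own share of that drop: 5.8/8 × 48 = 34.80.
Net gain = 48 − 34.80 = 13.20. The private return per contributed unit (0.7250) is below 1, so free-riding is indeed the best response regardless of what the others do.

13.20 dollars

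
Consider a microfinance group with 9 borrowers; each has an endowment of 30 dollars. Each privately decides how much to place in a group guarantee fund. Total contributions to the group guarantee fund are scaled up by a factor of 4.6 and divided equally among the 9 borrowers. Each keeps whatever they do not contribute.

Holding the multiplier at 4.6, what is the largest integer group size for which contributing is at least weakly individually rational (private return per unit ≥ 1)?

Private return per unit is 4.6/(group size), which is ≥ 1 whenever the group size is ≤ 4.6.
The largest such integer is 4.

4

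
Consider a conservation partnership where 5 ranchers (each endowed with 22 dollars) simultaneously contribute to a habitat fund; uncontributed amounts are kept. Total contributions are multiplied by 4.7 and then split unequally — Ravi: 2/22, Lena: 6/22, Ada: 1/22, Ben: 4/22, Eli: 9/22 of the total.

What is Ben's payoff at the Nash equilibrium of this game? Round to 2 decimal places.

A player with share s gets back 4.7·s per unit contributed, so full contribution is dominant for anyone with s > 1/4.7 = 0.2128 and zero contribution is dominant for anyone below.
Lena and Eli clear that bar, contributing 22 each; the remaining 3 contribute 0. Total contributed: 44.
Ben keeps 22 and receives 4.7 × 44 × 4/22 = 37.60 from the habitat fund, for a payoff of 59.60.

59.60 dollars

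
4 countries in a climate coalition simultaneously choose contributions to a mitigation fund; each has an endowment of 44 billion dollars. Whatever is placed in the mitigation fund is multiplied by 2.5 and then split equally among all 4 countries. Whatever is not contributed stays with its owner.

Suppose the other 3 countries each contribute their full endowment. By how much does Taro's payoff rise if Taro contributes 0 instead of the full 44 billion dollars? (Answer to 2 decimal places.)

Switching from a contribution of 44 to 0 lets Taro keep an extra 44 billion dollars, but lowers the mitigation fund by 44, which costs Taro their own share of that drop: 2.5/4 × 44 = 27.50.
Net gain = 44 − 27.50 = 16.50. The private return per contributed unit (0.6250) is below 1, so free-riding is indeed the best response regardless of what the others do.

16.50 billion dollars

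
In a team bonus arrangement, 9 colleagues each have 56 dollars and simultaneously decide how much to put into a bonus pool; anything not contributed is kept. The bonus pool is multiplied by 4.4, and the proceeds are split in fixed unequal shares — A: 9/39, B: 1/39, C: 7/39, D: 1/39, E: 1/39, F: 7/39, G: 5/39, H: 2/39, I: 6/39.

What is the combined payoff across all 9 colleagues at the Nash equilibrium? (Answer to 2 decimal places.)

For player j, contributing a unit is worthwhile iff 4.4 × (j's share) ≥ 1, i.e. iff j's share is at least 0.2273.
Only A (9/39) clears that bar, contributing 56; the remaining 8 contribute 0. Total contributed: 56.
The bonus pool pays out 4.4 × 56 = 246.40 in total (split across the unequal shares, but the aggregate is all that matters for the group sum).
The 8 free-riders keep 56 each, adding 448. Group total = 448 + 246.40 = 694.40.

694.40 dollars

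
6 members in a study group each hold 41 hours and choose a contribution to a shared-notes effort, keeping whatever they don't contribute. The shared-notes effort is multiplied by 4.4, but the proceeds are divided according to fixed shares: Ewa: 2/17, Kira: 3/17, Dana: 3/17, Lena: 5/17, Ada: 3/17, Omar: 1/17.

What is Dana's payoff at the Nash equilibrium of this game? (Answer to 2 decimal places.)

A player with share s gets back 4.4·s per unit contributed, so full contribution is dominant for anyone with s > 1/4.4 = 0.2273 and zero contribution is dominant for anyone below.
Only Lena (5/17) clears that bar, contributing 41; the remaining 5 contribute 0. Total contributed: 41.
Dana keeps 41 and receives 4.4 × 41 × 3/17 = 31.84 from the shared-notes effort, for a payoff of 72.84.

72.84 hours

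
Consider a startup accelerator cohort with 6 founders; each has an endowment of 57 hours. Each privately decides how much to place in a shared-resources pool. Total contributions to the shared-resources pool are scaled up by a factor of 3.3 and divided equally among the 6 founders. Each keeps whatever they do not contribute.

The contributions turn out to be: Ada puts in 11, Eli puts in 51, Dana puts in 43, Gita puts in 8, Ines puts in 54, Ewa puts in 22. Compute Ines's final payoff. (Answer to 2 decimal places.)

106.95 hours

Total contributed: 11 + 51 + 43 + 8 + 54 + 22 = 189.
Each receives 3.3 × 189 / 6 = 103.95 from the shared-resources pool.
Ines keeps 57 − 54 = 3, so Ines's payoff is 3 + 103.95 = 106.95.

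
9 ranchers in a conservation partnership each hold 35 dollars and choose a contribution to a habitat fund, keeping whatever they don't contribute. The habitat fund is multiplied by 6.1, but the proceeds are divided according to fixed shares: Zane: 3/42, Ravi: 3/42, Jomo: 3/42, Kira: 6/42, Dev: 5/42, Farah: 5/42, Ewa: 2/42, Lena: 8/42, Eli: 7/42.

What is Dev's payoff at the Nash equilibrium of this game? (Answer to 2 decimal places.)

Each unit j contributes comes back to j as 6.1 × (j's share), so j prefers to contribute only if that share exceeds 1/6.1 = 0.1639; otherwise keeping the unit dominates.
Lena and Eli are above the threshold, contributing 35 each; the remaining 7 contribute 0. Total contributed: 70.
Dev keeps 35 and receives 6.1 × 70 × 5/42 = 50.83 from the habitat fund, for a payoff of 85.83.

85.83 dollars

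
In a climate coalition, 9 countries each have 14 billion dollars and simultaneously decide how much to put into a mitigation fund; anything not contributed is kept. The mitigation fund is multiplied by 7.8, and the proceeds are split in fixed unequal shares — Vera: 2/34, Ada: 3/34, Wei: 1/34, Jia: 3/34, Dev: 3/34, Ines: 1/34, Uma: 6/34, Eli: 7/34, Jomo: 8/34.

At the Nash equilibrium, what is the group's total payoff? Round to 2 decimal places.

Each unit j contributes comes back to j as 7.8 × (j's share), so j prefers to contribute only if that share exceeds 1/7.8 = 0.1282; otherwise keeping the unit dominates.
Uma, Eli and Jomo clear that bar, contributing 14 each; the remaining 6 contribute 0. Total contributed: 42.
The mitigation fund pays out 7.8 × 42 = 327.60 in total (split across the unequal shares, but the aggregate is all that matters for the group sum).
The 6 free-riders keep 14 each, adding 84. Group total = 84 + 327.60 = 411.60.

411.60 billion dollars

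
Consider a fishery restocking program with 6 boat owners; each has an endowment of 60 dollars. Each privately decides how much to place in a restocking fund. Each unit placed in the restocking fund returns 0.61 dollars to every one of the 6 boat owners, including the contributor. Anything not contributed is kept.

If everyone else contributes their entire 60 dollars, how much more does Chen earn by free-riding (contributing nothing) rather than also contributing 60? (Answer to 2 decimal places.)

23.40 dollars

Switching from a contribution of 60 to 0 lets Chen keep an extra 60 dollars, but lowers the restocking fund by 60, which costs Chen their own share of that drop: 0.61 × 60 = 36.60.
Net gain = 60 − 36.60 = 23.40. The private return per contributed unit (0.61) is below 1, so free-riding is indeed the best response regardless of what the others do.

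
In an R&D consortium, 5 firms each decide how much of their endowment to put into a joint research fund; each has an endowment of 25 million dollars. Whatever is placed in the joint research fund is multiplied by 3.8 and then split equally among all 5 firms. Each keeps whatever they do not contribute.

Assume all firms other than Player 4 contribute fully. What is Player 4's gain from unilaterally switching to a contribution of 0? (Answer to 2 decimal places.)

Switching from a contribution of 25 to 0 lets Player 4 keep an extra 25 million dollars, but lowers the joint research fund by 25, which costs Player 4 their own share of that drop: 3.8/5 × 25 = 19.00.
Net gain = 25 − 19.00 = 6.00. The private return per contributed unit (0.7600) is below 1, so free-riding is indeed the best response regardless of what the others do.

6.00 million dollars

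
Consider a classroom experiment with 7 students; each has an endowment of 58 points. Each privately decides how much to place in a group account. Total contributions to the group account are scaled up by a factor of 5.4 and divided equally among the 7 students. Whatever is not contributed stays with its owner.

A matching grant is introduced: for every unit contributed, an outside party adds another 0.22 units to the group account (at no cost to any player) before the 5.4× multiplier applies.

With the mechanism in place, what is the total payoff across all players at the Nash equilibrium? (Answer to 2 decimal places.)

With the mechanism, a contributed unit returns 5.4 × 1.22 / 7 = 0.9411 per unit of net cost — still below 1 — so contributing 0 remains dominant for every player.
Everyone keeps their endowment and the group total is 7 × 58 = 406.

406.00 points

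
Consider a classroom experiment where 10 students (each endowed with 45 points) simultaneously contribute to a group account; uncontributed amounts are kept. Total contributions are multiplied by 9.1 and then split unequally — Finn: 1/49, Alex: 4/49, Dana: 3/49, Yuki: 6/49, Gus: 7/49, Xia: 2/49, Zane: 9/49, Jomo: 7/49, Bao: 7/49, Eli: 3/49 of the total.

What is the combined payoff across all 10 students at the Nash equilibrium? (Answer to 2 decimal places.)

2272.50 points

For player j, contributing a unit is worthwhile iff 9.1 × (j's share) ≥ 1, i.e. iff j's share is at least 0.1099.
Yuki, Gus, Zane, Jomo and Bao are above the threshold, contributing 45 each; the remaining 5 contribute 0. Total contributed: 225.
The group account pays out 9.1 × 225 = 2047.50 in total (split across the unequal shares, but the aggregate is all that matters for the group sum).
The 5 free-riders keep 45 each, adding 225. Group total = 225 + 2047.50 = 2272.50.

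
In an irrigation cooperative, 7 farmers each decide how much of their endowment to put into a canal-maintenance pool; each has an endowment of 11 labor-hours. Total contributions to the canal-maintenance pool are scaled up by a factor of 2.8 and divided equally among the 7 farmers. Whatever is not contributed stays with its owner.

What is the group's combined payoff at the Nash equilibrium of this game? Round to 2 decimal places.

Each contributed unit returns 2.8/7 = 0.4000 to its contributor — below 1 — so contributing 0 is dominant for every player. At the Nash equilibrium everyone keeps their 11, and the group total is 7 × 11 = 77.

77.00 labor-hours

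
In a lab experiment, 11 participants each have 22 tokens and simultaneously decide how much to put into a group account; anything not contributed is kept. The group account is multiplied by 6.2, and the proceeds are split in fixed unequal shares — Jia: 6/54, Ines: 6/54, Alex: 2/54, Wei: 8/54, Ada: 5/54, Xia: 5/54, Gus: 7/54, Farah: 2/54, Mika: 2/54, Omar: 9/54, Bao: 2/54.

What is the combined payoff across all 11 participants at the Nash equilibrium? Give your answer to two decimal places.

Each unit j contributes comes back to j as 6.2 × (j's share), so j prefers to contribute only if that share exceeds 1/6.2 = 0.1613; otherwise keeping the unit dominates.
Only Omar (9/54) clears that bar, contributing 22; the remaining 10 contribute 0. Total contributed: 22.
The group account pays out 6.2 × 22 = 136.40 in total (split across the unequal shares, but the aggregate is all that matters for the group sum).
The 10 free-riders keep 22 each, adding 220. Group total = 220 + 136.40 = 356.40.

356.40 tokens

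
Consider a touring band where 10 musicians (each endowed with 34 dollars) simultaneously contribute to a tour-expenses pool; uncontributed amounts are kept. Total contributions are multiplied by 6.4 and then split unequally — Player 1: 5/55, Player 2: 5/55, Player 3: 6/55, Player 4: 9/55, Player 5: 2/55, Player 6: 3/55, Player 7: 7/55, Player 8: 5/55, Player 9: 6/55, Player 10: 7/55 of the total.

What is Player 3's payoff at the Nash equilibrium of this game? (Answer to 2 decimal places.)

Player j's private return per contributed unit is 6.4 × (j's share). Contributing is weakly dominant for j when that share is at least 1/6.4 = 0.1563, and contributing 0 is dominant otherwise.
Only Player 4 (9/55) clears that bar, contributing 34; the remaining 9 contribute 0. Total contributed: 34.
Player 3 keeps 34 and receives 6.4 × 34 × 6/55 = 23.74 from the tour-expenses pool, for a payoff of 57.74.

57.74 dollars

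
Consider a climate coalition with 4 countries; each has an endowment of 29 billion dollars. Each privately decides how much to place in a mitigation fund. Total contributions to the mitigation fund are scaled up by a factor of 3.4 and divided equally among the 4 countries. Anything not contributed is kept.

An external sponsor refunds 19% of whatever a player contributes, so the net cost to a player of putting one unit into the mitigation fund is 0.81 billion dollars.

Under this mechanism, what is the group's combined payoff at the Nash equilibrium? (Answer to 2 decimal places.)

416.44 billion dollars

With the mechanism, a contributed unit returns (3.4/4) / 0.81 = 1.0494 per unit of net cost to the contributor — now above 1 — so contributing fully is weakly dominant for every player.
At the Nash equilibrium everyone contributes 29. Group total payoff = 4 × (29 × 0.19 + 3.4 × 29) = 416.44.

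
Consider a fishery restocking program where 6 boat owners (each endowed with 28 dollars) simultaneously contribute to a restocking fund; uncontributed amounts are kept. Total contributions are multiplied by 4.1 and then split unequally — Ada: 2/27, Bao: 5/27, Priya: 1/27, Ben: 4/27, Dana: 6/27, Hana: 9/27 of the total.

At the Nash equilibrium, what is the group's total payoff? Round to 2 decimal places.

A player with share s gets back 4.1·s per unit contributed, so full contribution is dominant for anyone with s > 1/4.1 = 0.2439 and zero contribution is dominant for anyone below.
Hana alone (share 9/27) is above the threshold, contributing 28; the remaining 5 contribute 0. Total contributed: 28.
The restocking fund pays out 4.1 × 28 = 114.80 in total (split across the unequal shares, but the aggregate is all that matters for the group sum).
The 5 free-riders keep 28 each, adding 140. Group total = 140 + 114.80 = 254.80.

254.80 dollars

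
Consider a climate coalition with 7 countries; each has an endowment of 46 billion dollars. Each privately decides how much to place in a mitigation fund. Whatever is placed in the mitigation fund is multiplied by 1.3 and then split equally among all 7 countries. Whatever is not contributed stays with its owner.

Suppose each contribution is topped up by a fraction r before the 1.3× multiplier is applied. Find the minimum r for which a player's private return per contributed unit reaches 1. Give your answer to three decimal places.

4.385

With matching at rate r, one contributed unit becomes (1 + r) in the mitigation fund and returns 1.3 × (1 + r) / 7 to the contributor.
Setting this equal to 1: 1 + r = 7/1.3 = 5.3846.
So the minimum matching rate is r = 5.3846 − 1 = 4.385.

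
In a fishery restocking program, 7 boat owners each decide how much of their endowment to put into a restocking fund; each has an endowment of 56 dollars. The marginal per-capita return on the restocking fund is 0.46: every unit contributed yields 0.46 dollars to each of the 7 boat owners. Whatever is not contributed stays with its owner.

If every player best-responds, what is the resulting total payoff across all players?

392.00 dollars

The private return per contributed unit is 0.46 < 1, so contributing 0 is dominant for every player. At the Nash equilibrium everyone keeps their 56, and the group total is 7 × 56 = 392.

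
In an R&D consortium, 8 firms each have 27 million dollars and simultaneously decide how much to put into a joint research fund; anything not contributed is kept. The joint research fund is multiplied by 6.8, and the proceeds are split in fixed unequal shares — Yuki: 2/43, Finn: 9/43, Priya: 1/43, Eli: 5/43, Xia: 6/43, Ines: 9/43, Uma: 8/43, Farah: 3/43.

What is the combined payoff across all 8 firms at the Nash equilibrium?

A player with share s gets back 6.8·s per unit contributed, so full contribution is dominant for anyone with s > 1/6.8 = 0.1471 and zero contribution is dominant for anyone below.
Finn, Ines and Uma are above the threshold, contributing 27 each; the remaining 5 contribute 0. Total contributed: 81.
The joint research fund pays out 6.8 × 81 = 550.80 in total (split across the unequal shares, but the aggregate is all that matters for the group sum).
The 5 free-riders keep 27 each, adding 135. Group total = 135 + 550.80 = 685.80.

685.80 million dollars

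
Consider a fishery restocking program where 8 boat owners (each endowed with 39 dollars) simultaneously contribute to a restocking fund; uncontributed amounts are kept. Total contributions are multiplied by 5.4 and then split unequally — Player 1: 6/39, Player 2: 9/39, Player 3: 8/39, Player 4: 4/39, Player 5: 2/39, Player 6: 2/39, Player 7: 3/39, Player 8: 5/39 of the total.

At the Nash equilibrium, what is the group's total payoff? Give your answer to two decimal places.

655.20 dollars

A player with share s gets back 5.4·s per unit contributed, so full contribution is dominant for anyone with s > 1/5.4 = 0.1852 and zero contribution is dominant for anyone below.
The shares above 0.1852 belong to Player 2 and Player 3, contributing 39 each; the remaining 6 contribute 0. Total contributed: 78.
The restocking fund pays out 5.4 × 78 = 421.20 in total (split across the unequal shares, but the aggregate is all that matters for the group sum).
The 6 free-riders keep 39 each, adding 234. Group total = 234 + 421.20 = 655.20.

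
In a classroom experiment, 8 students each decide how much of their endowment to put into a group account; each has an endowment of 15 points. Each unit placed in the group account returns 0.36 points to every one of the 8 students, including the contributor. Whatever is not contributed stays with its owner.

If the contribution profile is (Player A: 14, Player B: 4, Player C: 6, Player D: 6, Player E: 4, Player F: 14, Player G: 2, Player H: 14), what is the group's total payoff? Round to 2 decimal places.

240.32 points

Total contributed: 14 + 4 + 6 + 6 + 4 + 14 + 2 + 14 = 64; total kept: 8 × 15 − 64 = 56.
The group account pays out 0.36 × 8 × 64 = 184.32 in aggregate.
Group total = 56 + 184.32 = 240.32.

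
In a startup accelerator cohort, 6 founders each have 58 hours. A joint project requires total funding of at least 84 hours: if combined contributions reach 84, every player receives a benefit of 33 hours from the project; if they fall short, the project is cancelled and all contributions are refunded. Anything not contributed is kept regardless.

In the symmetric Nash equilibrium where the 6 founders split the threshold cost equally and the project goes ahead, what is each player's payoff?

77 hours

Equal share of the threshold: 84/6 = 14.
At this profile no one gains by cutting their contribution: any cut drops the total below 84, the project is cancelled, contributions are refunded, and the deviator ends with 58, which is less than 58 − 14 + 33 = 77. Contributing more than 14 just wastes the excess. So contributing exactly 14 is a best response.
Each player's payoff: 58 − 14 + 33 = 77.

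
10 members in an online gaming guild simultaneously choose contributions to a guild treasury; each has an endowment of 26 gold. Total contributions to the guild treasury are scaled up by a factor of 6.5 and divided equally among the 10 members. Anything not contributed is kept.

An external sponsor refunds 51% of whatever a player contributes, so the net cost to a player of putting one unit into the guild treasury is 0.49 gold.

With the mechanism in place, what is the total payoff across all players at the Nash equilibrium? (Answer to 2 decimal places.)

Under the mechanism each unit contributed yields (6.5/10) / 0.49 = 1.3265 back to its contributor per unit of net cost, which exceeds 1, making full contribution the dominant choice for everyone.
So the Nash equilibrium is full contribution by all 10; the group earns 10 × (26 × 0.51 + 6.5 × 26) = 1822.60.

1822.60 gold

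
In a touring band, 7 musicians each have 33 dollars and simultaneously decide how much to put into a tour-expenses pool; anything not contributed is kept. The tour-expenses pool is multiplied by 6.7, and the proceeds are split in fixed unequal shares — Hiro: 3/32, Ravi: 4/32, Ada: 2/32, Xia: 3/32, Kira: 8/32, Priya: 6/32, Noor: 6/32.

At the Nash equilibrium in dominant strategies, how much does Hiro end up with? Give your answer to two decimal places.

A player with share s gets back 6.7·s per unit contributed, so full contribution is dominant for anyone with s > 1/6.7 = 0.1493 and zero contribution is dominant for anyone below.
The shares above 0.1493 belong to Kira, Priya and Noor, contributing 33 each; the remaining 4 contribute 0. Total contributed: 99.
Hiro keeps 33 and receives 6.7 × 99 × 3/32 = 62.18 from the tour-expenses pool, for a payoff of 95.18.

95.18 dollars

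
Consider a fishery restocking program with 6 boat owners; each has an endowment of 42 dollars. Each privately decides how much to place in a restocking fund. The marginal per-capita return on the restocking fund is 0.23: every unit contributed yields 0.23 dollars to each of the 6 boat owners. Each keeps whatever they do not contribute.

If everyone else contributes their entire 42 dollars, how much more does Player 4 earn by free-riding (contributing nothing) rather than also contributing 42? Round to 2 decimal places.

Switching from a contribution of 42 to 0 lets Player 4 keep an extra 42 dollars, but lowers the restocking fund by 42, which costs Player 4 their own share of that drop: 0.23 × 42 = 9.66.
Net gain = 42 − 9.66 = 32.34. The private return per contributed unit (0.23) is below 1, so free-riding is indeed the best response regardless of what the others do.

32.34 dollars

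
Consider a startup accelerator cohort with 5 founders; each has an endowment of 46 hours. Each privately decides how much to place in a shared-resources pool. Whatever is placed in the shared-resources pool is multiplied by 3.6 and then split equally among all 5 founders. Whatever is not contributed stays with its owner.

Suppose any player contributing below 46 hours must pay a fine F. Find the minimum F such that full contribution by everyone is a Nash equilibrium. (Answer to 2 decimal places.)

Given the others contribute fully, the best deviation is to contribute 0 (any partial contribution still incurs the fine and gives up units whose private return 0.7200 is below 1).
Deviating from 46 to 0 saves 46 hours but forfeits the deviator's share of the drop in the shared-resources pool: 3.6/5 × 46 = 33.12.
So the deviation gain is 46 − 33.12 = 12.88, and the fine must be at least 12.88 hours to wipe it out.

12.88 hours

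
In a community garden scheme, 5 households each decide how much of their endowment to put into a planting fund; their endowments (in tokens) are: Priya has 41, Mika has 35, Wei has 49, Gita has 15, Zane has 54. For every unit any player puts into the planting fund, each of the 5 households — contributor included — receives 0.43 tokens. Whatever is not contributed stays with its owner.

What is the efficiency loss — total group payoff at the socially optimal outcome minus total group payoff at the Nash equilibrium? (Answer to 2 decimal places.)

The private return per contributed unit is 0.43 < 1 for everyone, so the Nash equilibrium is zero contribution and the group total is Σ E_j = 41 + 35 + 49 + 15 + 54 = 194.
Each contributed unit returns 2.150 to the group, so the social optimum is full contribution by everyone: group total = 2.150 × 194 = 417.10.
Efficiency loss = (2.150 − 1) × 194 = 223.10.

223.10 tokens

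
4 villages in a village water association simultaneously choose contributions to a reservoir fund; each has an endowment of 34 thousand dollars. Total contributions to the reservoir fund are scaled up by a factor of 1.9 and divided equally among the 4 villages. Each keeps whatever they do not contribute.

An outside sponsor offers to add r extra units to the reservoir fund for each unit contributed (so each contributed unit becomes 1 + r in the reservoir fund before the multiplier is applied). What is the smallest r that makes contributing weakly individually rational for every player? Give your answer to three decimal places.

With matching at rate r, one contributed unit becomes (1 + r) in the reservoir fund and returns 1.9 × (1 + r) / 4 to the contributor.
Setting this equal to 1: 1 + r = 4/1.9 = 2.1053.
So the minimum matching rate is r = 2.1053 − 1 = 1.105.

1.105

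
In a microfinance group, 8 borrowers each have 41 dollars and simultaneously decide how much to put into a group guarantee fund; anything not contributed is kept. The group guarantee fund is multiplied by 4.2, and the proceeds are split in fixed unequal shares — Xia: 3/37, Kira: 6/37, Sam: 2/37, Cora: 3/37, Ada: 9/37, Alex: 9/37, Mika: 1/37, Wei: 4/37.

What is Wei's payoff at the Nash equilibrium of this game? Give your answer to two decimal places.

78.23 dollars

Each unit j contributes comes back to j as 4.2 × (j's share), so j prefers to contribute only if that share exceeds 1/4.2 = 0.2381; otherwise keeping the unit dominates.
The shares above 0.2381 belong to Ada and Alex, contributing 41 each; the remaining 6 contribute 0. Total contributed: 82.
Wei keeps 41 and receives 4.2 × 82 × 4/37 = 37.23 from the group guarantee fund, for a payoff of 78.23.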